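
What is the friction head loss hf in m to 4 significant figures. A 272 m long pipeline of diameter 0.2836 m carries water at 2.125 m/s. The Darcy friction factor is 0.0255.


Approach: apply the Darcy-Weisbach equation, hf = f*(L/D)*(v^2/(2g)).
hf = 0.0255 * (272/0.2836) * (2.125^2 / (2*9.81))
hf = 5.629 m
Therefore the friction head loss hf = 5.629 m.


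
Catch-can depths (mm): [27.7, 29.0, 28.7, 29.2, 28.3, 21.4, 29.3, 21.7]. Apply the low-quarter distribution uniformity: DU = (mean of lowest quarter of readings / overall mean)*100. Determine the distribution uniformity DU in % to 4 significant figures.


sorted lowest 2 of 8: [21.4, 21.7] -> mean = 21.5500 mm
overall mean = 26.9125 mm
DU = (21.5500/26.9125)*100 = 80.07 %
Therefore the distribution uniformity DU = 80.07 %.


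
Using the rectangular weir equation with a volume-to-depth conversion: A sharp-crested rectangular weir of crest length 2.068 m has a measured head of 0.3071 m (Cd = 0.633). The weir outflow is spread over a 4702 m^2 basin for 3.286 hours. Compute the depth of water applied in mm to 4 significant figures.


Approach: apply the rectangular weir equation with a volume-to-depth conversion, Q = (2/3)*Cd*L*sqrt(2g)*H^1.5; d = Q*t/A * 1000.
Step 1 — weir discharge:
  Q = (2/3)*0.633*2.068*sqrt(2*9.81)*0.3071^1.5 = 0.657858 m^3/s
Step 2 — volume: V = 0.657858 * 3.286*3600 = 7782.20 m^3
Step 3 — depth: d = V/A * 1000 = 7782.20/4702 * 1000 = 1655 mm
Therefore the depth of water applied = 1655 mm.


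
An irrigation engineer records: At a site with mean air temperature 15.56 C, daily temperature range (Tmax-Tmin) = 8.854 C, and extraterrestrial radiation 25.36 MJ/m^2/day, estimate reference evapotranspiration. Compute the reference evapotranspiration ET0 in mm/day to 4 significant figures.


Approach: apply the Hargreaves-Samani method, ET0 = 0.0023*(Tmean+17.8)*sqrt(Tmax-Tmin)*0.408*Ra.
ET0 = 0.0023*(15.56+17.8)*sqrt(8.854)*0.408*25.36 = 2.362 mm/day
Therefore the reference evapotranspiration ET0 = 2.362 mm/day.


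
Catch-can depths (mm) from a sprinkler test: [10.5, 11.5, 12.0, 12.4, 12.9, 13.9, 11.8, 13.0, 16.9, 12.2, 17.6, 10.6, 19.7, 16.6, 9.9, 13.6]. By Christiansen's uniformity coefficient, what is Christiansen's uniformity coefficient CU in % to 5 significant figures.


Approach: apply Christiansen's uniformity coefficient, CU = (1 - mean_abs_deviation/mean)*100.
mean = 13.44375 mm
mean |d_i - mean| = 2.204687 mm
CU = (1 - 2.204687/13.44375)*100 = 83.601 %
Therefore Christiansen's uniformity coefficient CU = 83.601 %.


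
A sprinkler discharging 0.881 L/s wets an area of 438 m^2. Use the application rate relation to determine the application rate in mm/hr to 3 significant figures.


Approach: apply the application rate relation, rate = (Q/A)*3600.
rate = (0.881 / 438) * 3600 = 7.24 mm/hr
Therefore the application rate = 7.24 mm/hr.


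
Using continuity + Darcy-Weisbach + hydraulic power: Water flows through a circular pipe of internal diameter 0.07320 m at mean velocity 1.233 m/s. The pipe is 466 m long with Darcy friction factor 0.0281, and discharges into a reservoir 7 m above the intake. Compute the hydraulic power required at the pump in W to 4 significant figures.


Approach: apply continuity + Darcy-Weisbach + hydraulic power, Q = A*v; hf = f*(L/D)*(v^2/(2g)); H = static + hf; P = rho*g*Q*H.
Step 1 — flow rate (continuity, Q = A*v):
  A = pi*(0.07320/2)^2 = 0.00420835 m^2
  Q = 0.00420835 * 1.233 = 0.00518890 m^3/s
Step 2 — friction head loss (Darcy-Weisbach):
  hf = 0.0281 * (466/0.07320) * (1.233^2 / (2*9.81))
  hf = 13.8614 m
Step 3 — total head: H = 7 + 13.8614 = 20.8614 m
Step 4 — hydraulic power (P = rho*g*Q*H):
  P = 1000 * 9.81 * 0.00518890 * 20.8614 = 1062 W
Therefore the hydraulic power required at the pump = 1062 W.


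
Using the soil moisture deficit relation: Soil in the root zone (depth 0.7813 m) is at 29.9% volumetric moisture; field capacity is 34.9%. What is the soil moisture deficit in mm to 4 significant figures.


Approach: apply the soil moisture deficit relation, SMD = (FC - theta)/100 * depth * 1000.
SMD = (34.9 - 29.9)/100 * 0.7813 * 1000 = 39.07 mm
Therefore the soil moisture deficit = 39.07 mm.


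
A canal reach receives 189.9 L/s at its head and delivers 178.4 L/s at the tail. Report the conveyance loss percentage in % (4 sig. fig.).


Approach: apply the conveyance loss ratio, loss% = ((Q_head - Q_tail)/Q_head)*100.
loss = ((189.9 - 178.4)/189.9)*100 = 6.056 %
Therefore the conveyance loss percentage = 6.056 %.


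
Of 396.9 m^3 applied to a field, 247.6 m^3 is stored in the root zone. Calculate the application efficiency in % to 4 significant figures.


Approach: apply the application efficiency ratio, Ea = (stored/applied)*100.
Ea = (247.6/396.9)*100 = 62.38 %
Therefore the application efficiency = 62.38 %.


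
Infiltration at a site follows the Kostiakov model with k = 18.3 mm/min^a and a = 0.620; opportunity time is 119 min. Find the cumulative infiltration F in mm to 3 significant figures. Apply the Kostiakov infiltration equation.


Approach: apply the Kostiakov infiltration equation, F = k*t^a.
F = 18.3 * 119^0.620 = 354 mm
Therefore the cumulative infiltration F = 354 mm.


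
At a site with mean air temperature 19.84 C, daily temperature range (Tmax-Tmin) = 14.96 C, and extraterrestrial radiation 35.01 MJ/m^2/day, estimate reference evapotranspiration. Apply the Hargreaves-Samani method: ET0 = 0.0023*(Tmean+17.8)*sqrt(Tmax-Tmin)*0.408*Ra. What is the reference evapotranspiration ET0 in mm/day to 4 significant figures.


ET0 = 0.0023*(19.84+17.8)*sqrt(14.96)*0.408*35.01 = 4.783 mm/day
Therefore the reference evapotranspiration ET0 = 4.783 mm/day.


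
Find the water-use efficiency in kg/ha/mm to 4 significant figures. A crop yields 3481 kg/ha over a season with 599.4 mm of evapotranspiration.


Approach: apply the water-use efficiency ratio, WUE = yield/ET.
WUE = 3481 / 599.4 = 5.807 kg/ha/mm
Therefore the water-use efficiency = 5.807 kg/ha/mm.


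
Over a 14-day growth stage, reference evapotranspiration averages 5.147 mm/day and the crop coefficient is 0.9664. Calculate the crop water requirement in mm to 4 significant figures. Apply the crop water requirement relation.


Approach: apply the crop water requirement relation, CWR = ET0 * Kc * days.
CWR = 5.147 * 0.9664 * 14 = 69.64 mm
Therefore the crop water requirement = 69.64 mm.


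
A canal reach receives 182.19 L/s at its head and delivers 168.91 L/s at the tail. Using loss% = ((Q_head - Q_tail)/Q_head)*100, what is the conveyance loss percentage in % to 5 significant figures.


loss = ((182.19 - 168.91)/182.19)*100 = 7.2891 %
Therefore the conveyance loss percentage = 7.2891 %.


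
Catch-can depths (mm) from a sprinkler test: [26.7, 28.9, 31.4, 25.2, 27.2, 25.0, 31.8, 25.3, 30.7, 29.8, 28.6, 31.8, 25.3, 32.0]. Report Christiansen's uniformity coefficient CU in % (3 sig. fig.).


Approach: apply Christiansen's uniformity coefficient, CU = (1 - mean_abs_deviation/mean)*100.
mean = 28.550 mm
mean |d_i - mean| = 2.3714 mm
CU = (1 - 2.3714/28.550)*100 = 91.7 %
Therefore Christiansen's uniformity coefficient CU = 91.7 %.


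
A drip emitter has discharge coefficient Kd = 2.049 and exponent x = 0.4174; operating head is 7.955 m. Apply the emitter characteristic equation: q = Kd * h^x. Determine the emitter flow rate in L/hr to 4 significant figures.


q = 2.049 * 7.955^0.4174 = 4.869 L/hr
Therefore the emitter flow rate = 4.869 L/hr.


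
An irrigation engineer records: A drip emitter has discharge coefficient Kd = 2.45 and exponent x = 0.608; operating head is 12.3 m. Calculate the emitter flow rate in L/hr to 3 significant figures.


Approach: apply the emitter characteristic equation, q = Kd * h^x.
q = 2.45 * 12.3^0.608 = 11.3 L/hr
Therefore the emitter flow rate = 11.3 L/hr.


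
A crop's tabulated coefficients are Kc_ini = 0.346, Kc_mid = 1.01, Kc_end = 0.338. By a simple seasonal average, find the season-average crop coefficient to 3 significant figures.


Approach: apply a simple seasonal average, Kc_avg = (Kc_ini + Kc_mid + Kc_end)/3.
Kc_avg = (0.346 + 1.01 + 0.338)/3 = 0.565
Therefore the season-average crop coefficient = 0.565.


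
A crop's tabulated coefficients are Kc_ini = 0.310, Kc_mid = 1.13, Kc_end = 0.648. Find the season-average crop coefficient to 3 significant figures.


Approach: apply a simple seasonal average, Kc_avg = (Kc_ini + Kc_mid + Kc_end)/3.
Kc_avg = (0.310 + 1.13 + 0.648)/3 = 0.696
Therefore the season-average crop coefficient = 0.696.


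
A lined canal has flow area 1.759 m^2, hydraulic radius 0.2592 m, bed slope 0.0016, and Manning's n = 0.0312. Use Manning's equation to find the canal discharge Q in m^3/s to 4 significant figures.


Approach: apply Manning's equation, Q = (1/n)*A*R^(2/3)*S^(1/2).
Q = (1/0.0312) * 1.759 * 0.2592^(2/3) * 0.0016^(1/2) = 0.9168 m^3/s
Therefore the canal discharge Q = 0.9168 m^3/s.


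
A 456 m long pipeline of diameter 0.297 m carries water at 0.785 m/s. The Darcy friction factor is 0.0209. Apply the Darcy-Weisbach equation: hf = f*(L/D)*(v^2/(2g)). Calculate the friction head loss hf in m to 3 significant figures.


hf = 0.0209 * (456/0.297) * (0.785^2 / (2*9.81))
hf = 1.01 m
Therefore the friction head loss hf = 1.01 m.


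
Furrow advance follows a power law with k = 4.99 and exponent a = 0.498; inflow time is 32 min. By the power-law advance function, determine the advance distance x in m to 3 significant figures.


Approach: apply the power-law advance function, x = k*t^a.
x = 4.99 * 32^0.498 = 28.0 m
Therefore the advance distance x = 28.0 m.


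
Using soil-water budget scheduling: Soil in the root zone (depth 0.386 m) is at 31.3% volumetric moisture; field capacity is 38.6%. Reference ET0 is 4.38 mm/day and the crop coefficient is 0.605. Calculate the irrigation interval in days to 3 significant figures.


Approach: apply soil-water budget scheduling, SMD = (FC-theta)/100*depth*1000; ETc = ET0*Kc; interval = SMD/ETc.
Step 1 — soil moisture deficit:
  SMD = (38.6 - 31.3)/100 * 0.386 * 1000 = 28.178 mm
Step 2 — daily crop ET (ETc = ET0*Kc):
  ETc = 4.38 * 0.605 = 2.6499 mm/day
Step 3 — irrigation interval (SMD/ETc):
  interval = 28.178 / 2.6499 = 10.6 days
Therefore the irrigation interval = 10.6 days.


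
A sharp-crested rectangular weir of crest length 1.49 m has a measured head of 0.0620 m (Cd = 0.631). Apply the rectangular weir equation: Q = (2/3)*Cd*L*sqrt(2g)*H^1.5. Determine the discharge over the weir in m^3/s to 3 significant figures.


Q = (2/3)*0.631*1.49*sqrt(2*9.81)*0.0620^1.5 = 0.0429 m^3/s
Therefore the discharge over the weir = 0.0429 m^3/s.


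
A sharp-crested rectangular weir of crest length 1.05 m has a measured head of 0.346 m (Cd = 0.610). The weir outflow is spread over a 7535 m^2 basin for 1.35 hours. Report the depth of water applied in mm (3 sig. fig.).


Approach: apply the rectangular weir equation with a volume-to-depth conversion, Q = (2/3)*Cd*L*sqrt(2g)*H^1.5; d = Q*t/A * 1000.
Step 1 — weir discharge:
  Q = (2/3)*0.610*1.05*sqrt(2*9.81)*0.346^1.5 = 0.38494 m^3/s
Step 2 — volume: V = 0.38494 * 1.35*3600 = 1870.8 m^3
Step 3 — depth: d = V/A * 1000 = 1870.8/7535 * 1000 = 248 mm
Therefore the depth of water applied = 248 mm.


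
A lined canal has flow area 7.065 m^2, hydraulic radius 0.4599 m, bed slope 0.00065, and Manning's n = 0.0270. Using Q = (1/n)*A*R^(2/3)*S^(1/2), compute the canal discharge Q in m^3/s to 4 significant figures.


Q = (1/0.0270) * 7.065 * 0.4599^(2/3) * 0.00065^(1/2) = 3.975 m^3/s
Therefore the canal discharge Q = 3.975 m^3/s.


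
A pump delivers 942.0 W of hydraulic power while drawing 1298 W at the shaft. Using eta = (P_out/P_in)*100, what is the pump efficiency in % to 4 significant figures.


eta = (942.0 / 1298) * 100 = 72.57 %
Therefore the pump efficiency = 72.57 %.


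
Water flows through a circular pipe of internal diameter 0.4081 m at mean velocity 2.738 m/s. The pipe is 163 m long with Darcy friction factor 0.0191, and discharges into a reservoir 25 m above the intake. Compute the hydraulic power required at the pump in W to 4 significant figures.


Approach: apply continuity + Darcy-Weisbach + hydraulic power, Q = A*v; hf = f*(L/D)*(v^2/(2g)); H = static + hf; P = rho*g*Q*H.
Step 1 — flow rate (continuity, Q = A*v):
  A = pi*(0.4081/2)^2 = 0.130805 m^2
  Q = 0.130805 * 2.738 = 0.358143 m^3/s
Step 2 — friction head loss (Darcy-Weisbach):
  hf = 0.0191 * (163/0.4081) * (2.738^2 / (2*9.81))
  hf = 2.91489 m
Step 3 — total head: H = 25 + 2.91489 = 27.9149 m
Step 4 — hydraulic power (P = rho*g*Q*H):
  P = 1000 * 9.81 * 0.358143 * 27.9149 = 98080 W
Therefore the hydraulic power required at the pump = 98080 W.


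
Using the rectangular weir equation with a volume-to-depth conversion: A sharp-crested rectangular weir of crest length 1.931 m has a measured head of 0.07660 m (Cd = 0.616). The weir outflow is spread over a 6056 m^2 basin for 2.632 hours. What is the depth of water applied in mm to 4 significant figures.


Approach: apply the rectangular weir equation with a volume-to-depth conversion, Q = (2/3)*Cd*L*sqrt(2g)*H^1.5; d = Q*t/A * 1000.
Step 1 — weir discharge:
  Q = (2/3)*0.616*1.931*sqrt(2*9.81)*0.07660^1.5 = 0.0744671 m^3/s
Step 2 — volume: V = 0.0744671 * 2.632*3600 = 705.591 m^3
Step 3 — depth: d = V/A * 1000 = 705.591/6056 * 1000 = 116.5 mm
Therefore the depth of water applied = 116.5 mm.


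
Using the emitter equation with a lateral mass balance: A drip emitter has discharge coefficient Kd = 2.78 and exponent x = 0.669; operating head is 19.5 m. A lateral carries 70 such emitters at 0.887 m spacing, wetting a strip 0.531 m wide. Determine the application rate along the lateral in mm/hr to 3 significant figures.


Approach: apply the emitter equation with a lateral mass balance, q = Kd*h^x; Q = n*q; rate = Q/(n*spacing*width).
Step 1 — single emitter flow (q = Kd*h^x):
  q = 2.78 * 19.5^0.669 = 20.280 L/hr
Step 2 — total lateral flow: Q = 70 * 20.280 = 1419.6 L/hr
Step 3 — wetted area: A = 70 * 0.887 * 0.531 = 32.970 m^2
Step 4 — application rate: Q/A = 1419.6/32.970 = 43.1 mm/hr
Therefore the application rate along the lateral = 43.1 mm/hr.


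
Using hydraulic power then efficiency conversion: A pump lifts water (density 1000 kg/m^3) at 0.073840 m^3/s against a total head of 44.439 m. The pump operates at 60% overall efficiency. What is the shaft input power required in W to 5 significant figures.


Approach: apply hydraulic power then efficiency conversion, P = rho*g*Q*H; P_in = P/eta.
Step 1 — hydraulic power (P = rho*g*Q*H):
  P = 1000 * 9.81 * 0.073840 * 44.439 = 32190.30 W
Step 2 — input power: P_in = P/eta = 32190.30 / 0.6 = 53650 W
Therefore the shaft input power required = 53650 W.


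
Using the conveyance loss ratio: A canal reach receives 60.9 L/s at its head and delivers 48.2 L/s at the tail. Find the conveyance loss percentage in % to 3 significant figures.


Approach: apply the conveyance loss ratio, loss% = ((Q_head - Q_tail)/Q_head)*100.
loss = ((60.9 - 48.2)/60.9)*100 = 20.9 %
Therefore the conveyance loss percentage = 20.9 %.


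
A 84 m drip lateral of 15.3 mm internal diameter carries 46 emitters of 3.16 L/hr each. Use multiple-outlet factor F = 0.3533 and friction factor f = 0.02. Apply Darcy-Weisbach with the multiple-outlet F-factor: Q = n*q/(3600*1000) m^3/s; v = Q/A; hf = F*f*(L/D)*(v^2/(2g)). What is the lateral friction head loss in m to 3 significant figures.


Q = 46*3.16/(3600*1000) = 4.0378e-05 m^3/s
A = pi*(15.3e-3/2)^2 = 1.8385e-04 m^2, so v = Q/A = 0.21962 m/s
hf = 0.3533*0.02*(84/0.0153)*(0.21962^2/(2*9.81)) = 0.0954 m
Therefore the lateral friction head loss = 0.0954 m.


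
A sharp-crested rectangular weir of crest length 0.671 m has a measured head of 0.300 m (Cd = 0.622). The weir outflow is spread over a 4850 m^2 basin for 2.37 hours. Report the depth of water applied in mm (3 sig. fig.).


Approach: apply the rectangular weir equation with a volume-to-depth conversion, Q = (2/3)*Cd*L*sqrt(2g)*H^1.5; d = Q*t/A * 1000.
Step 1 — weir discharge:
  Q = (2/3)*0.622*0.671*sqrt(2*9.81)*0.300^1.5 = 0.20251 m^3/s
Step 2 — volume: V = 0.20251 * 2.37*3600 = 1727.8 m^3
Step 3 — depth: d = V/A * 1000 = 1727.8/4850 * 1000 = 356 mm
Therefore the depth of water applied = 356 mm.


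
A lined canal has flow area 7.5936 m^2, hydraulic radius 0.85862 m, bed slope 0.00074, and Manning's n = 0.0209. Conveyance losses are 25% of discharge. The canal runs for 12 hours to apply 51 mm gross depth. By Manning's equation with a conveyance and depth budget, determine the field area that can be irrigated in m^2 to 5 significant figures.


Approach: apply Manning's equation with a conveyance and depth budget, Q = (1/n)*A*R^(2/3)*S^(1/2); Q_field = Q*(1-loss); Area = Q_field*t/(d/1000).
Step 1 — canal discharge (Manning's equation):
  Q = (1/0.0209) * 7.5936 * 0.85862^(2/3) * 0.00074^(1/2) = 8.928626 m^3/s
Step 2 — delivered flow: Q_field = 8.928626*(1 - 25/100) = 6.696469 m^3/s
Step 3 — volume delivered: V = 6.696469 * 12*3600 = 289287.5 m^3
Step 4 — area served: A = V / (depth/1000) = 289287.5 / 0.051 = 5672300 m^2
Therefore the field area that can be irrigated = 5672300 m^2.


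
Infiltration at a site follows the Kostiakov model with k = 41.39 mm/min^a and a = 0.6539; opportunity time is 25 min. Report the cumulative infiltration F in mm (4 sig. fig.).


Approach: apply the Kostiakov infiltration equation, F = k*t^a.
F = 41.39 * 25^0.6539 = 339.6 mm
Therefore the cumulative infiltration F = 339.6 mm.


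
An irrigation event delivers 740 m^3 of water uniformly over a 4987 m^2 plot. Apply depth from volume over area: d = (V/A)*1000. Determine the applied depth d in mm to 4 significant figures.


d = (740 / 4987) * 1000 = 148.4 mm
Therefore the applied depth d = 148.4 mm.


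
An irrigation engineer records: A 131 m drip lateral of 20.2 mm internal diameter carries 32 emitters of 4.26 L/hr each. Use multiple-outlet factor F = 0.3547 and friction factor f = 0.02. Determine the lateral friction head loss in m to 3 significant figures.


Approach: apply Darcy-Weisbach with the multiple-outlet F-factor, Q = n*q/(3600*1000) m^3/s; v = Q/A; hf = F*f*(L/D)*(v^2/(2g)).
Q = 32*4.26/(3600*1000) = 3.7867e-05 m^3/s
A = pi*(20.2e-3/2)^2 = 3.2047e-04 m^2, so v = Q/A = 0.11816 m/s
hf = 0.3547*0.02*(131/0.0202)*(0.11816^2/(2*9.81)) = 0.0327 m
Therefore the lateral friction head loss = 0.0327 m.


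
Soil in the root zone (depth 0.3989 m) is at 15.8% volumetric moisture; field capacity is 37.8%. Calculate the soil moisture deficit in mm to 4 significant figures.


Approach: apply the soil moisture deficit relation, SMD = (FC - theta)/100 * depth * 1000.
SMD = (37.8 - 15.8)/100 * 0.3989 * 1000 = 87.76 mm
Therefore the soil moisture deficit = 87.76 mm.


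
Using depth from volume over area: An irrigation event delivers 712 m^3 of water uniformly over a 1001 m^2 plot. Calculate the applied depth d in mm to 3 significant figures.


Approach: apply depth from volume over area, d = (V/A)*1000.
d = (712 / 1001) * 1000 = 711 mm
Therefore the applied depth d = 711 mm.


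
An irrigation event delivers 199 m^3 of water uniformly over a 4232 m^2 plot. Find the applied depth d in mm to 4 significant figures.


Approach: apply depth from volume over area, d = (V/A)*1000.
d = (199 / 4232) * 1000 = 47.02 mm
Therefore the applied depth d = 47.02 mm.


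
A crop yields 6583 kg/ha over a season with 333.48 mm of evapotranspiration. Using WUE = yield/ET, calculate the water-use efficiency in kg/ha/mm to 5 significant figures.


WUE = 6583 / 333.48 = 19.740 kg/ha/mm
Therefore the water-use efficiency = 19.740 kg/ha/mm.


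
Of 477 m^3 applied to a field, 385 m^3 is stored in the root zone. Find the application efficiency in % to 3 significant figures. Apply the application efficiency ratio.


Approach: apply the application efficiency ratio, Ea = (stored/applied)*100.
Ea = (385/477)*100 = 80.7 %
Therefore the application efficiency = 80.7 %.


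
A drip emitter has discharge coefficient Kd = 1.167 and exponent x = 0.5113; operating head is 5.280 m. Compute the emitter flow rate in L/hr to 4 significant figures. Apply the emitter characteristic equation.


Approach: apply the emitter characteristic equation, q = Kd * h^x.
q = 1.167 * 5.280^0.5113 = 2.732 L/hr
Therefore the emitter flow rate = 2.732 L/hr.


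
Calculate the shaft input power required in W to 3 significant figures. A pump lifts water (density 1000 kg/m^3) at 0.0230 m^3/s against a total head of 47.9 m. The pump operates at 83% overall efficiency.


Approach: apply hydraulic power then efficiency conversion, P = rho*g*Q*H; P_in = P/eta.
Step 1 — hydraulic power (P = rho*g*Q*H):
  P = 1000 * 9.81 * 0.0230 * 47.9 = 10808 W
Step 2 — input power: P_in = P/eta = 10808 / 0.83 = 13000 W
Therefore the shaft input power required = 13000 W.


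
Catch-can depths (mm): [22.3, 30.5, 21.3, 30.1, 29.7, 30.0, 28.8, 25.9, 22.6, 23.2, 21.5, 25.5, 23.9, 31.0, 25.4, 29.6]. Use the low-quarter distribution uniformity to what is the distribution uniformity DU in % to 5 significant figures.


Approach: apply the low-quarter distribution uniformity, DU = (mean of lowest quarter of readings / overall mean)*100.
sorted lowest 4 of 16: [21.3, 21.5, 22.3, 22.6] -> mean = 21.92500 mm
overall mean = 26.33125 mm
DU = (21.92500/26.33125)*100 = 83.266 %
Therefore the distribution uniformity DU = 83.266 %.


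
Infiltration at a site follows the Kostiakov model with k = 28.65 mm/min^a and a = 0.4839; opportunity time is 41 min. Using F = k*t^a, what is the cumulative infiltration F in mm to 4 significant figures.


F = 28.65 * 41^0.4839 = 172.8 mm
Therefore the cumulative infiltration F = 172.8 mm.


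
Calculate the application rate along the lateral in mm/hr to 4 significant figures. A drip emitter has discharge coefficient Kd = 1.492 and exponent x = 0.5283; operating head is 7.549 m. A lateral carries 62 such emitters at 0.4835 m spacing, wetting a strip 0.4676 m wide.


Approach: apply the emitter equation with a lateral mass balance, q = Kd*h^x; Q = n*q; rate = Q/(n*spacing*width).
Step 1 — single emitter flow (q = Kd*h^x):
  q = 1.492 * 7.549^0.5283 = 4.34068 L/hr
Step 2 — total lateral flow: Q = 62 * 4.34068 = 269.122 L/hr
Step 3 — wetted area: A = 62 * 0.4835 * 0.4676 = 14.0172 m^2
Step 4 — application rate: Q/A = 269.122/14.0172 = 19.20 mm/hr
Therefore the application rate along the lateral = 19.20 mm/hr.


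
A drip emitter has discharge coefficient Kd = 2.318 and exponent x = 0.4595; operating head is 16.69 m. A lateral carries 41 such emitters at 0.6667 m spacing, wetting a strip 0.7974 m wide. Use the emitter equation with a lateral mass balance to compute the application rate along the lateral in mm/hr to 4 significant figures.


Approach: apply the emitter equation with a lateral mass balance, q = Kd*h^x; Q = n*q; rate = Q/(n*spacing*width).
Step 1 — single emitter flow (q = Kd*h^x):
  q = 2.318 * 16.69^0.4595 = 8.44952 L/hr
Step 2 — total lateral flow: Q = 41 * 8.44952 = 346.430 L/hr
Step 3 — wetted area: A = 41 * 0.6667 * 0.7974 = 21.7967 m^2
Step 4 — application rate: Q/A = 346.430/21.7967 = 15.89 mm/hr
Therefore the application rate along the lateral = 15.89 mm/hr.


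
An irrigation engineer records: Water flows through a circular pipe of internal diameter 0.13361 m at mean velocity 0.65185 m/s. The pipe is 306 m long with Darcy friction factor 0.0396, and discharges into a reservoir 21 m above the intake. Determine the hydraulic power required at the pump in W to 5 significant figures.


Approach: apply continuity + Darcy-Weisbach + hydraulic power, Q = A*v; hf = f*(L/D)*(v^2/(2g)); H = static + hf; P = rho*g*Q*H.
Step 1 — flow rate (continuity, Q = A*v):
  A = pi*(0.13361/2)^2 = 0.01402064 m^2
  Q = 0.01402064 * 0.65185 = 0.009139354 m^3/s
Step 2 — friction head loss (Darcy-Weisbach):
  hf = 0.0396 * (306/0.13361) * (0.65185^2 / (2*9.81))
  hf = 1.964147 m
Step 3 — total head: H = 21 + 1.964147 = 22.96415 m
Step 4 — hydraulic power (P = rho*g*Q*H):
  P = 1000 * 9.81 * 0.009139354 * 22.96415 = 2058.9 W
Therefore the hydraulic power required at the pump = 2058.9 W.


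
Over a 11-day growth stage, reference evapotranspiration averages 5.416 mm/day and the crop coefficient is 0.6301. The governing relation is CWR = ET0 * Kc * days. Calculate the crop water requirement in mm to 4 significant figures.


CWR = 5.416 * 0.6301 * 11 = 37.54 mm
Therefore the crop water requirement = 37.54 mm.


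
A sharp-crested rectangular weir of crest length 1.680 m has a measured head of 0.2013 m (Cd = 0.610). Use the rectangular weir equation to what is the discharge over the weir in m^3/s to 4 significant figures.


Approach: apply the rectangular weir equation, Q = (2/3)*Cd*L*sqrt(2g)*H^1.5.
Q = (2/3)*0.610*1.680*sqrt(2*9.81)*0.2013^1.5 = 0.2733 m^3/s
Therefore the discharge over the weir = 0.2733 m^3/s.


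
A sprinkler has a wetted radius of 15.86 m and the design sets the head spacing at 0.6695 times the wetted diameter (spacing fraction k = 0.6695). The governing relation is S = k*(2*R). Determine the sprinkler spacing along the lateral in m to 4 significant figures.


S = 0.6695 * (2 * 15.86) = 21.24 m
Therefore the sprinkler spacing along the lateral = 21.24 m.


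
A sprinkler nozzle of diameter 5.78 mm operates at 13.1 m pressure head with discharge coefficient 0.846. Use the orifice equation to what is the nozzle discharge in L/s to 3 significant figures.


Approach: apply the orifice equation, Q = Cd*A*sqrt(2*g*h), A = pi*(d/2)^2.
A = pi*(5.78e-3/2)^2 = 2.6239e-05 m^2
Q = 0.846 * 2.6239e-05 * sqrt(2*9.81*13.1) * 1000 = 0.356 L/s
Therefore the nozzle discharge = 0.356 L/s.


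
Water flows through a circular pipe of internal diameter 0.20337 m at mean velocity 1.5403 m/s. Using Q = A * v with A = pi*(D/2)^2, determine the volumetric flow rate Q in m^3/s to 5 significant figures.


A = pi*(0.20337/2)^2 = 0.03248356 m^2
Q = 0.03248356 * 1.5403 = 0.050034 m^3/s
Therefore the volumetric flow rate Q = 0.050034 m^3/s.


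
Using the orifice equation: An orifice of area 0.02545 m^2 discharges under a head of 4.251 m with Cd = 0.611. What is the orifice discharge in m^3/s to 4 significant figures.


Approach: apply the orifice equation, Q = Cd*A*sqrt(2*g*h).
Q = 0.611 * 0.02545 * sqrt(2*9.81*4.251) = 0.1420 m^3/s
Therefore the orifice discharge = 0.1420 m^3/s.


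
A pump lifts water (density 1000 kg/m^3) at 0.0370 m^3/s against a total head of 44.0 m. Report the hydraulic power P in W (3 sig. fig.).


Approach: apply the hydraulic power relation, P = rho*g*Q*H.
P = 1000 * 9.81 * 0.0370 * 44.0 = 16000 W
Therefore the hydraulic power P = 16000 W.


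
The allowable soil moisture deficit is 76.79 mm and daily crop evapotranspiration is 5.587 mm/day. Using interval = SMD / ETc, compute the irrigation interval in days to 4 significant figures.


interval = 76.79 / 5.587 = 13.74 days
Therefore the irrigation interval = 13.74 days.


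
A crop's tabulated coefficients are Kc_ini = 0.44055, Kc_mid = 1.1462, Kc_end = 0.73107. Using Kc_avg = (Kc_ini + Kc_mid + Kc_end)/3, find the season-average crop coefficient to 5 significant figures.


Kc_avg = (0.44055 + 1.1462 + 0.73107)/3 = 0.77261
Therefore the season-average crop coefficient = 0.77261.


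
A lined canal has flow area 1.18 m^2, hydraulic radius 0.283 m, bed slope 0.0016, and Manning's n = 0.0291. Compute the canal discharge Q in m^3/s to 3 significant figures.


Approach: apply Manning's equation, Q = (1/n)*A*R^(2/3)*S^(1/2).
Q = (1/0.0291) * 1.18 * 0.283^(2/3) * 0.0016^(1/2) = 0.699 m^3/s
Therefore the canal discharge Q = 0.699 m^3/s.


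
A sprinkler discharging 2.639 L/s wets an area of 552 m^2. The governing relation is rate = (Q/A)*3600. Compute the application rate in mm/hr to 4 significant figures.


rate = (2.639 / 552) * 3600 = 17.21 mm/hr
Therefore the application rate = 17.21 mm/hr.


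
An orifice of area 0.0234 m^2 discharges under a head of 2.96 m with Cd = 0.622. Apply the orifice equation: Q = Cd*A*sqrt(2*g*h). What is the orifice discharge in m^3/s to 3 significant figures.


Q = 0.622 * 0.0234 * sqrt(2*9.81*2.96) = 0.111 m^3/s
Therefore the orifice discharge = 0.111 m^3/s.


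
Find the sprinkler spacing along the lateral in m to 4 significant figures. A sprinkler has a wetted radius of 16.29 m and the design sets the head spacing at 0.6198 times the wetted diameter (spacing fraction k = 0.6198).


Approach: apply the sprinkler spacing rule (spacing as a fraction of wetted diameter), S = k*(2*R).
S = 0.6198 * (2 * 16.29) = 20.19 m
Therefore the sprinkler spacing along the lateral = 20.19 m.


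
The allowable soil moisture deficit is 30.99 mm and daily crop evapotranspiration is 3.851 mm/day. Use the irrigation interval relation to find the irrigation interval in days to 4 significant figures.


Approach: apply the irrigation interval relation, interval = SMD / ETc.
interval = 30.99 / 3.851 = 8.047 days
Therefore the irrigation interval = 8.047 days.


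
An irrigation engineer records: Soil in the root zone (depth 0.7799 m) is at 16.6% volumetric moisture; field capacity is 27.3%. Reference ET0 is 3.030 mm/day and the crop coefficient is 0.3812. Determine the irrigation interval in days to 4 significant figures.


Approach: apply soil-water budget scheduling, SMD = (FC-theta)/100*depth*1000; ETc = ET0*Kc; interval = SMD/ETc.
Step 1 — soil moisture deficit:
  SMD = (27.3 - 16.6)/100 * 0.7799 * 1000 = 83.4493 mm
Step 2 — daily crop ET (ETc = ET0*Kc):
  ETc = 3.030 * 0.3812 = 1.15504 mm/day
Step 3 — irrigation interval (SMD/ETc):
  interval = 83.4493 / 1.15504 = 72.25 days
Therefore the irrigation interval = 72.25 days.


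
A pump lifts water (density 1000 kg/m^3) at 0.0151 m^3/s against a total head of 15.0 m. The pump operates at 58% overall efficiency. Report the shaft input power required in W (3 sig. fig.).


Approach: apply hydraulic power then efficiency conversion, P = rho*g*Q*H; P_in = P/eta.
Step 1 — hydraulic power (P = rho*g*Q*H):
  P = 1000 * 9.81 * 0.0151 * 15.0 = 2222.0 W
Step 2 — input power: P_in = P/eta = 2222.0 / 0.58 = 3830 W
Therefore the shaft input power required = 3830 W.


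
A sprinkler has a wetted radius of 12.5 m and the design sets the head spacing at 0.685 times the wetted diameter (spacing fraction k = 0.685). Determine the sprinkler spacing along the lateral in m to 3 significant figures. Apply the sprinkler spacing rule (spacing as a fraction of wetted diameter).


Approach: apply the sprinkler spacing rule (spacing as a fraction of wetted diameter), S = k*(2*R).
S = 0.685 * (2 * 12.5) = 17.1 m
Therefore the sprinkler spacing along the lateral = 17.1 m.


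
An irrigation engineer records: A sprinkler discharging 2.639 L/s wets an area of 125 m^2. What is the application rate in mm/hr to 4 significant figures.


Approach: apply the application rate relation, rate = (Q/A)*3600.
rate = (2.639 / 125) * 3600 = 76.00 mm/hr
Therefore the application rate = 76.00 mm/hr.


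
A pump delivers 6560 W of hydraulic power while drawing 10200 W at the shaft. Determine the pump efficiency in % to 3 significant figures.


Approach: apply the efficiency ratio, eta = (P_out/P_in)*100.
eta = (6560 / 10200) * 100 = 64.3 %
Therefore the pump efficiency = 64.3 %.


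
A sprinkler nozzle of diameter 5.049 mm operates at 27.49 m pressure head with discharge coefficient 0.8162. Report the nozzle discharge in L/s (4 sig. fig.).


Approach: apply the orifice equation, Q = Cd*A*sqrt(2*g*h), A = pi*(d/2)^2.
A = pi*(5.049e-3/2)^2 = 2.00217e-05 m^2
Q = 0.8162 * 2.00217e-05 * sqrt(2*9.81*27.49) * 1000 = 0.3795 L/s
Therefore the nozzle discharge = 0.3795 L/s.


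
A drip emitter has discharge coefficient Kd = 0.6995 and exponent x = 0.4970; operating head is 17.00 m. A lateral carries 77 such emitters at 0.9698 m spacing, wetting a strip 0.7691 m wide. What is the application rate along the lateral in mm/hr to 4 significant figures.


Approach: apply the emitter equation with a lateral mass balance, q = Kd*h^x; Q = n*q; rate = Q/(n*spacing*width).
Step 1 — single emitter flow (q = Kd*h^x):
  q = 0.6995 * 17.00^0.4970 = 2.85970 L/hr
Step 2 — total lateral flow: Q = 77 * 2.85970 = 220.197 L/hr
Step 3 — wetted area: A = 77 * 0.9698 * 0.7691 = 57.4322 m^2
Step 4 — application rate: Q/A = 220.197/57.4322 = 3.834 mm/hr
Therefore the application rate along the lateral = 3.834 mm/hr.


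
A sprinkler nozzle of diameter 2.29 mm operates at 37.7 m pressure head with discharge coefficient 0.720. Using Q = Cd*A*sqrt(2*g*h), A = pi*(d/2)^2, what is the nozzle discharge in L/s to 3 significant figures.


A = pi*(2.29e-3/2)^2 = 4.1187e-06 m^2
Q = 0.720 * 4.1187e-06 * sqrt(2*9.81*37.7) * 1000 = 0.0807 L/s
Therefore the nozzle discharge = 0.0807 L/s.


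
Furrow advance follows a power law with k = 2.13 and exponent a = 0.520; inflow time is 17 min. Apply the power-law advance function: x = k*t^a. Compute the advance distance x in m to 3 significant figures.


x = 2.13 * 17^0.520 = 9.29 m
Therefore the advance distance x = 9.29 m.


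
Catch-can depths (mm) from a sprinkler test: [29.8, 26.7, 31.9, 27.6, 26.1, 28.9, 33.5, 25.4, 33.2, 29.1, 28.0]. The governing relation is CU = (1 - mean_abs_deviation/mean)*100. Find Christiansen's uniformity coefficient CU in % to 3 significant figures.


mean = 29.109 mm
mean |d_i - mean| = 2.1752 mm
CU = (1 - 2.1752/29.109)*100 = 92.5 %
Therefore Christiansen's uniformity coefficient CU = 92.5 %.


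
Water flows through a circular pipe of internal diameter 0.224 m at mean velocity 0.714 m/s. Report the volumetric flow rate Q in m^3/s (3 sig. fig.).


Approach: apply the continuity equation for pipe flow, Q = A * v with A = pi*(D/2)^2.
A = pi*(0.224/2)^2 = 0.039408 m^2
Q = 0.039408 * 0.714 = 0.0281 m^3/s
Therefore the volumetric flow rate Q = 0.0281 m^3/s.


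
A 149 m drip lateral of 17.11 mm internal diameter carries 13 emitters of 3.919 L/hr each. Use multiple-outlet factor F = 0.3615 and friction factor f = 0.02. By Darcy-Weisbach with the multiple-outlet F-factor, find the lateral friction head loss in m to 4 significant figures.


Approach: apply Darcy-Weisbach with the multiple-outlet F-factor, Q = n*q/(3600*1000) m^3/s; v = Q/A; hf = F*f*(L/D)*(v^2/(2g)).
Q = 13*3.919/(3600*1000) = 1.41519e-05 m^3/s
A = pi*(17.11e-3/2)^2 = 2.29927e-04 m^2, so v = Q/A = 0.0615497 m/s
hf = 0.3615*0.02*(149/0.01711)*(0.0615497^2/(2*9.81)) = 0.01216 m
Therefore the lateral friction head loss = 0.01216 m.


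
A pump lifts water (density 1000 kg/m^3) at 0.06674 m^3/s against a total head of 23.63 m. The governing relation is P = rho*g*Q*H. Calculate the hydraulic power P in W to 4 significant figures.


P = 1000 * 9.81 * 0.06674 * 23.63 = 15470 W
Therefore the hydraulic power P = 15470 W.


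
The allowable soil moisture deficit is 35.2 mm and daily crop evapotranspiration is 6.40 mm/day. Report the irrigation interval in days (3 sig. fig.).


Approach: apply the irrigation interval relation, interval = SMD / ETc.
interval = 35.2 / 6.40 = 5.50 days
Therefore the irrigation interval = 5.50 days.


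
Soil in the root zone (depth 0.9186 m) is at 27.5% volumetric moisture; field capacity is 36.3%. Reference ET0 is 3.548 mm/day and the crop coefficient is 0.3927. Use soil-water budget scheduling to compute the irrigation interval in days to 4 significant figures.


Approach: apply soil-water budget scheduling, SMD = (FC-theta)/100*depth*1000; ETc = ET0*Kc; interval = SMD/ETc.
Step 1 — soil moisture deficit:
  SMD = (36.3 - 27.5)/100 * 0.9186 * 1000 = 80.8368 mm
Step 2 — daily crop ET (ETc = ET0*Kc):
  ETc = 3.548 * 0.3927 = 1.39330 mm/day
Step 3 — irrigation interval (SMD/ETc):
  interval = 80.8368 / 1.39330 = 58.02 days
Therefore the irrigation interval = 58.02 days.


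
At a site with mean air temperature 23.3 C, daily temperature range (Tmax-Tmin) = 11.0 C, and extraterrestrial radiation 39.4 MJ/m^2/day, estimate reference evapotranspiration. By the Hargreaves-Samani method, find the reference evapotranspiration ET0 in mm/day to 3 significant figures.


Approach: apply the Hargreaves-Samani method, ET0 = 0.0023*(Tmean+17.8)*sqrt(Tmax-Tmin)*0.408*Ra.
ET0 = 0.0023*(23.3+17.8)*sqrt(11.0)*0.408*39.4 = 5.04 mm/day
Therefore the reference evapotranspiration ET0 = 5.04 mm/day.


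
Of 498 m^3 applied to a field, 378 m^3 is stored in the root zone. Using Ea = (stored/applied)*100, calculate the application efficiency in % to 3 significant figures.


Ea = (378/498)*100 = 75.9 %
Therefore the application efficiency = 75.9 %.


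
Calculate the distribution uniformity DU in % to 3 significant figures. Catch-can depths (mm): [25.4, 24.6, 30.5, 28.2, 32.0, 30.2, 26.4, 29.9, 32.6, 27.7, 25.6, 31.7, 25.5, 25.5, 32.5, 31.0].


Approach: apply the low-quarter distribution uniformity, DU = (mean of lowest quarter of readings / overall mean)*100.
sorted lowest 4 of 16: [24.6, 25.4, 25.5, 25.5] -> mean = 25.250 mm
overall mean = 28.706 mm
DU = (25.250/28.706)*100 = 88.0 %
Therefore the distribution uniformity DU = 88.0 %.


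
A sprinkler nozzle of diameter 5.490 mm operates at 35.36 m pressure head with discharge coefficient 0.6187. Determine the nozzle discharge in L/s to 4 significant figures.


Approach: apply the orifice equation, Q = Cd*A*sqrt(2*g*h), A = pi*(d/2)^2.
A = pi*(5.490e-3/2)^2 = 2.36720e-05 m^2
Q = 0.6187 * 2.36720e-05 * sqrt(2*9.81*35.36) * 1000 = 0.3858 L/s
Therefore the nozzle discharge = 0.3858 L/s.


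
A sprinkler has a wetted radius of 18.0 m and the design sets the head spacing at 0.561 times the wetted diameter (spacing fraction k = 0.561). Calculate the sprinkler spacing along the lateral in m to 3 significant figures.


Approach: apply the sprinkler spacing rule (spacing as a fraction of wetted diameter), S = k*(2*R).
S = 0.561 * (2 * 18.0) = 20.2 m
Therefore the sprinkler spacing along the lateral = 20.2 m.


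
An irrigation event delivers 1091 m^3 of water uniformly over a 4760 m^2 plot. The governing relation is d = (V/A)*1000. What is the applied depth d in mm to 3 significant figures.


d = (1091 / 4760) * 1000 = 229 mm
Therefore the applied depth d = 229 mm.


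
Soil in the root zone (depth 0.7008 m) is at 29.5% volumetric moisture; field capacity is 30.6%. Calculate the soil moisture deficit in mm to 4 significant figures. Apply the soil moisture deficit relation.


Approach: apply the soil moisture deficit relation, SMD = (FC - theta)/100 * depth * 1000.
SMD = (30.6 - 29.5)/100 * 0.7008 * 1000 = 7.709 mm
Therefore the soil moisture deficit = 7.709 mm.


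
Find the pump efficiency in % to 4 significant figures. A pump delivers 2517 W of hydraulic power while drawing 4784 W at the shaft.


Approach: apply the efficiency ratio, eta = (P_out/P_in)*100.
eta = (2517 / 4784) * 100 = 52.61 %
Therefore the pump efficiency = 52.61 %.


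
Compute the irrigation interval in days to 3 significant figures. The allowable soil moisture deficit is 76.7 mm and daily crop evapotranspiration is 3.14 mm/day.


Approach: apply the irrigation interval relation, interval = SMD / ETc.
interval = 76.7 / 3.14 = 24.4 days
Therefore the irrigation interval = 24.4 days.


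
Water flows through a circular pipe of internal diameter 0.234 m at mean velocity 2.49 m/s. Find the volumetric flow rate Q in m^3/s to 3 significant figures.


Approach: apply the continuity equation for pipe flow, Q = A * v with A = pi*(D/2)^2.
A = pi*(0.234/2)^2 = 0.043005 m^2
Q = 0.043005 * 2.49 = 0.107 m^3/s
Therefore the volumetric flow rate Q = 0.107 m^3/s.


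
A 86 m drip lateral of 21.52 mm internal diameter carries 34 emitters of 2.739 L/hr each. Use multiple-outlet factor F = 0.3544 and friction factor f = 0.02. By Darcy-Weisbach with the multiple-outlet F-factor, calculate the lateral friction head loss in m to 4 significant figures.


Approach: apply Darcy-Weisbach with the multiple-outlet F-factor, Q = n*q/(3600*1000) m^3/s; v = Q/A; hf = F*f*(L/D)*(v^2/(2g)).
Q = 34*2.739/(3600*1000) = 2.58683e-05 m^3/s
A = pi*(21.52e-3/2)^2 = 3.63726e-04 m^2, so v = Q/A = 0.0711204 m/s
hf = 0.3544*0.02*(86/0.02152)*(0.0711204^2/(2*9.81)) = 0.007302 m
Therefore the lateral friction head loss = 0.007302 m.
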